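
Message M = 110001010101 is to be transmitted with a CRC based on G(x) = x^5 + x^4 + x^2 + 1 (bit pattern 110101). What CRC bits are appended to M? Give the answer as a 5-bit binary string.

01010

Append 5 zeros: 11000101010100000. Divide by 110101 (XOR where the leading bit is 1):
  pos 0: 110001 XOR 110101 = 000100
  pos 3: 100010 XOR 110101 = 010111
  pos 4: 101111 XOR 110101 = 011010
  pos 5: 110100 XOR 110101 = 000001
  pos 10: 110000 XOR 110101 = 000101
Remainder (last 5 bits) = 01010. This is the CRC / FCS.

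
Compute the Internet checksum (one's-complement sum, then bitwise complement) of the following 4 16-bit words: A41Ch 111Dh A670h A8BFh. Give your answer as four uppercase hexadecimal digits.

FB95

One's-complement addition (fold any carry out of bit 15 back into bit 0):
  0xA41C + 0x111D = 0x0B539
  0xB539 + 0xA670 = 0x15BA9 → wrap carry → 0x5BAA
  0x5BAA + 0xA8BF = 0x10469 → wrap carry → 0x046A
One's-complement sum = 0x046A.
Checksum = ~0x046A & 0xFFFF = 0xFB95.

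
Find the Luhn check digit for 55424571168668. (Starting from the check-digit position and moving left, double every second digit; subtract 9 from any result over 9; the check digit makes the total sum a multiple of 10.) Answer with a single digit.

4

Partial digits right→left: 8 6 6 8 6 1 1 7 5 4 2 4 5 5
Double every second digit counting from the check-digit position (so the 1st, 3rd, 5th, ... of the partial from the right).
  doubled (with −9 where >9): 7 3 3 2 1 4 1 → sum 21
  kept as-is: 6 8 1 7 4 4 5 → sum 35
Total = 21 + 35 = 56.
Check digit = (10 − (56 mod 10)) mod 10 = 4.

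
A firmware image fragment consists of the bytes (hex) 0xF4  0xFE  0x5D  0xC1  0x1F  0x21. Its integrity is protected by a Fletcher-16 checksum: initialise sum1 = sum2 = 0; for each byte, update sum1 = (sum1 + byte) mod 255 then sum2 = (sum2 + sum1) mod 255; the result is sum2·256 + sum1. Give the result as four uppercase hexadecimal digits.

D253

Running sums (mod 255):
  after byte 0 (0xF4): sum1=244, sum2=244
  after byte 1 (0xFE): sum1=243, sum2=232
  after byte 2 (0x5D): sum1=81, sum2=58
  after byte 3 (0xC1): sum1=19, sum2=77
  after byte 4 (0x1F): sum1=50, sum2=127
  after byte 5 (0x21): sum1=83, sum2=210
Checksum = sum2·256 + sum1 = 210·256 + 83 = 53843 = 0xD253.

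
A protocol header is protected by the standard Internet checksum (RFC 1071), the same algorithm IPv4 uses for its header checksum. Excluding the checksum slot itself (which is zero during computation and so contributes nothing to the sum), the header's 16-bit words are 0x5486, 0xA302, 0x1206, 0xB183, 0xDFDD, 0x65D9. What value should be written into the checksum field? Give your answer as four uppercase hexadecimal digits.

One's-complement addition (fold any carry out of bit 15 back into bit 0):
  0x5486 + 0xA302 = 0x0F788
  0xF788 + 0x1206 = 0x1098E → wrap carry → 0x098F
  0x098F + 0xB183 = 0x0BB12
  0xBB12 + 0xDFDD = 0x19AEF → wrap carry → 0x9AF0
  0x9AF0 + 0x65D9 = 0x100C9 → wrap carry → 0x00CA
One's-complement sum = 0x00CA.
Checksum = ~0x00CA & 0xFFFF = 0xFF35.

FF35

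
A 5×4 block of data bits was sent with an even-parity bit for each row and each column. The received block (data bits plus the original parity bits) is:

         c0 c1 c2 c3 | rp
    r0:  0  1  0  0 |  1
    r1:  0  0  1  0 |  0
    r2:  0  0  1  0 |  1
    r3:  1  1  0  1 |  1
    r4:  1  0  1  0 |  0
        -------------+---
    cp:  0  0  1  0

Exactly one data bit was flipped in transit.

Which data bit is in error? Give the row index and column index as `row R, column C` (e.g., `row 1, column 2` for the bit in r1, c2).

row 1, column 3

Recompute each row's even parity and compare to rp:
  r0: data parity 1, sent rp 1 → ok
  r1: data parity 1, sent rp 0 → mismatch
  r2: data parity 1, sent rp 1 → ok
  r3: data parity 1, sent rp 1 → ok
  r4: data parity 0, sent rp 0 → ok
Recompute each column's even parity and compare to cp:
  c0: data parity 0, sent cp 0 → ok
  c1: data parity 0, sent cp 0 → ok
  c2: data parity 1, sent cp 1 → ok
  c3: data parity 1, sent cp 0 → mismatch
Exactly one row (r1) and one column (c3) fail → the flipped bit is at their intersection.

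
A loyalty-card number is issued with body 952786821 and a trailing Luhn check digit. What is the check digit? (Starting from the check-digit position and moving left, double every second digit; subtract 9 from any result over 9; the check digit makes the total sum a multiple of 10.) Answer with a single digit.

Partial digits right→left: 1 2 8 6 8 7 2 5 9
Double every second digit counting from the check-digit position (so the 1st, 3rd, 5th, ... of the partial from the right).
  doubled (with −9 where >9): 2 7 7 4 9 → sum 29
  kept as-is: 2 6 7 5 → sum 20
Total = 29 + 20 = 49.
Check digit = (10 − (49 mod 10)) mod 10 = 1.

1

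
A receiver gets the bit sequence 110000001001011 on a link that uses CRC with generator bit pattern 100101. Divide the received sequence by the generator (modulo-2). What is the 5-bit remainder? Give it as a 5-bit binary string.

00000

Modulo-2 division of 110000001001011 by 100101:
  pos 0: 110000 XOR 100101 = 010101
  pos 1: 101010 XOR 100101 = 001111
  pos 3: 111101 XOR 100101 = 011000
  pos 4: 110000 XOR 100101 = 010101
  pos 5: 101010 XOR 100101 = 001111
  pos 7: 111110 XOR 100101 = 011011
  pos 8: 110111 XOR 100101 = 010010
  pos 9: 100101 XOR 100101 = 000000
Remainder = 00000 (zero — the frame passes the CRC check).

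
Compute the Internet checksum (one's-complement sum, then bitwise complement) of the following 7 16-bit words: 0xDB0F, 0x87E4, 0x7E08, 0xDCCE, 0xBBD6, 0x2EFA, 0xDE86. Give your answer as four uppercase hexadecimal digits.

78DC

One's-complement addition (fold any carry out of bit 15 back into bit 0):
  0xDB0F + 0x87E4 = 0x162F3 → wrap carry → 0x62F4
  0x62F4 + 0x7E08 = 0x0E0FC
  0xE0FC + 0xDCCE = 0x1BDCA → wrap carry → 0xBDCB
  0xBDCB + 0xBBD6 = 0x179A1 → wrap carry → 0x79A2
  0x79A2 + 0x2EFA = 0x0A89C
  0xA89C + 0xDE86 = 0x18722 → wrap carry → 0x8723
One's-complement sum = 0x8723.
Checksum = ~0x8723 & 0xFFFF = 0x78DC.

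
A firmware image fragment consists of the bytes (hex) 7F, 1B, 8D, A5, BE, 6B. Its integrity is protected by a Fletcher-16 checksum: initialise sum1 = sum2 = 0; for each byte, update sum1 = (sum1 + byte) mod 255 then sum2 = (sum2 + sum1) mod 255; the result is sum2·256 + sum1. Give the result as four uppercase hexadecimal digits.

Running sums (mod 255):
  after byte 0 (7F): sum1=127, sum2=127
  after byte 1 (1B): sum1=154, sum2=26
  after byte 2 (8D): sum1=40, sum2=66
  after byte 3 (A5): sum1=205, sum2=16
  after byte 4 (BE): sum1=140, sum2=156
  after byte 5 (6B): sum1=247, sum2=148
Checksum = sum2·256 + sum1 = 148·256 + 247 = 38135 = 0x94F7.

94F7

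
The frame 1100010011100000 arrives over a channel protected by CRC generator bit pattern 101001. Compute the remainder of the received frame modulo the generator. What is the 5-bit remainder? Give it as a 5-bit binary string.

00000

Modulo-2 division of 1100010011100000 by 101001:
  pos 0: 110001 XOR 101001 = 011000
  pos 1: 110000 XOR 101001 = 011001
  pos 2: 110010 XOR 101001 = 011011
  pos 3: 110111 XOR 101001 = 011110
  pos 4: 111101 XOR 101001 = 010100
  pos 5: 101001 XOR 101001 = 000000
Remainder = 00000 (zero — the frame passes the CRC check).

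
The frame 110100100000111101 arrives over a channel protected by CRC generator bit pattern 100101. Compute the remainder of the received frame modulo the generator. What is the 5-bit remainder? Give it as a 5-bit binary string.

Modulo-2 division of 110100100000111101 by 100101:
  pos 0: 110100 XOR 100101 = 010001
  pos 1: 100011 XOR 100101 = 000110
  pos 4: 110000 XOR 100101 = 010101
  pos 5: 101010 XOR 100101 = 001111
  pos 7: 111101 XOR 100101 = 011000
  pos 8: 110001 XOR 100101 = 010100
  pos 9: 101001 XOR 100101 = 001100
  pos 11: 110010 XOR 100101 = 010111
  pos 12: 101111 XOR 100101 = 001010
Remainder = 01010 (nonzero — an error is detected).

01010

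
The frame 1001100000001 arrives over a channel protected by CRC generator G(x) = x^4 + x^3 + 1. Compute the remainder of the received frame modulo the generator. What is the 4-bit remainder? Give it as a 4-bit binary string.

Modulo-2 division of 1001100000001 by 11001:
  pos 0: 10011 XOR 11001 = 01010
  pos 1: 10100 XOR 11001 = 01101
  pos 2: 11010 XOR 11001 = 00011
  pos 5: 11000 XOR 11001 = 00001
Remainder = 1001 (nonzero — an error is detected).

1001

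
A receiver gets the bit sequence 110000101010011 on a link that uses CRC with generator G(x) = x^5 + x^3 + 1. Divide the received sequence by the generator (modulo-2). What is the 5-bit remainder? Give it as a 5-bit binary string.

01101

Modulo-2 division of 110000101010011 by 101001:
  pos 0: 110000 XOR 101001 = 011001
  pos 1: 110011 XOR 101001 = 011010
  pos 2: 110100 XOR 101001 = 011101
  pos 3: 111011 XOR 101001 = 010010
  pos 4: 100100 XOR 101001 = 001101
  pos 6: 110110 XOR 101001 = 011111
  pos 7: 111110 XOR 101001 = 010111
  pos 8: 101111 XOR 101001 = 000110
Remainder = 01101 (nonzero — an error is detected).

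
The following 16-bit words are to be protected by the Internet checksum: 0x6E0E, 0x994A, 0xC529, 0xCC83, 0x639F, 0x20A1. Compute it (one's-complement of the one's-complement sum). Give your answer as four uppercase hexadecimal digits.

E2B8

One's-complement addition (fold any carry out of bit 15 back into bit 0):
  0x6E0E + 0x994A = 0x10758 → wrap carry → 0x0759
  0x0759 + 0xC529 = 0x0CC82
  0xCC82 + 0xCC83 = 0x19905 → wrap carry → 0x9906
  0x9906 + 0x639F = 0x0FCA5
  0xFCA5 + 0x20A1 = 0x11D46 → wrap carry → 0x1D47
One's-complement sum = 0x1D47.
Checksum = ~0x1D47 & 0xFFFF = 0xE2B8.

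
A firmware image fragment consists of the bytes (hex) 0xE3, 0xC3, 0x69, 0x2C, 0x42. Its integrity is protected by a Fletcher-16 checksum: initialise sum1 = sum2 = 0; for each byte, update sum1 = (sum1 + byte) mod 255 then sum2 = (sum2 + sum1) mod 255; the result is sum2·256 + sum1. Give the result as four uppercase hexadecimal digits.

Running sums (mod 255):
  after byte 0 (0xE3): sum1=227, sum2=227
  after byte 1 (0xC3): sum1=167, sum2=139
  after byte 2 (0x69): sum1=17, sum2=156
  after byte 3 (0x2C): sum1=61, sum2=217
  after byte 4 (0x42): sum1=127, sum2=89
Checksum = sum2·256 + sum1 = 89·256 + 127 = 22911 = 0x597F.

597F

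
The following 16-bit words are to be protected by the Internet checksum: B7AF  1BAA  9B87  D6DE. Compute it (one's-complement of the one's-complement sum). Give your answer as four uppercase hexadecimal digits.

BA3F

One's-complement addition (fold any carry out of bit 15 back into bit 0):
  0xB7AF + 0x1BAA = 0x0D359
  0xD359 + 0x9B87 = 0x16EE0 → wrap carry → 0x6EE1
  0x6EE1 + 0xD6DE = 0x145BF → wrap carry → 0x45C0
One's-complement sum = 0x45C0.
Checksum = ~0x45C0 & 0xFFFF = 0xBA3F.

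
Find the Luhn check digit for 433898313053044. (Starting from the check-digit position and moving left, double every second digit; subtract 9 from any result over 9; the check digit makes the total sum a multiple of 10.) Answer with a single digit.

Partial digits right→left: 4 4 0 3 5 0 3 1 3 8 9 8 3 3 4
Double every second digit counting from the check-digit position (so the 1st, 3rd, 5th, ... of the partial from the right).
  doubled (with −9 where >9): 8 0 1 6 6 9 6 8 → sum 44
  kept as-is: 4 3 0 1 8 8 3 → sum 27
Total = 44 + 27 = 71.
Check digit = (10 − (71 mod 10)) mod 10 = 9.

9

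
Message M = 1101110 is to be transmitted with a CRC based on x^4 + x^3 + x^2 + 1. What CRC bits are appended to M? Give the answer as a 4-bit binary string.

Append 4 zeros: 11011100000. Divide by 11101 (XOR where the leading bit is 1):
  pos 0: 11011 XOR 11101 = 00110
  pos 2: 11010 XOR 11101 = 00111
  pos 4: 11100 XOR 11101 = 00001
Remainder (last 4 bits) = 0100. This is the CRC / FCS.

0100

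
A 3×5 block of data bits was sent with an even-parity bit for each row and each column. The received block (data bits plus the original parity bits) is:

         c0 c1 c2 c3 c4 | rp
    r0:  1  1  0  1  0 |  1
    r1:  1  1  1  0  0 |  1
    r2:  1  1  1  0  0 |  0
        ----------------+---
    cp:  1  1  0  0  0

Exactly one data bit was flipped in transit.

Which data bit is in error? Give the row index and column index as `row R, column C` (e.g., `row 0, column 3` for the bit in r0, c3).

Recompute each row's even parity and compare to rp:
  r0: data parity 1, sent rp 1 → ok
  r1: data parity 1, sent rp 1 → ok
  r2: data parity 1, sent rp 0 → mismatch
Recompute each column's even parity and compare to cp:
  c0: data parity 1, sent cp 1 → ok
  c1: data parity 1, sent cp 1 → ok
  c2: data parity 0, sent cp 0 → ok
  c3: data parity 1, sent cp 0 → mismatch
  c4: data parity 0, sent cp 0 → ok
Exactly one row (r2) and one column (c3) fail → the flipped bit is at their intersection.

row 2, column 3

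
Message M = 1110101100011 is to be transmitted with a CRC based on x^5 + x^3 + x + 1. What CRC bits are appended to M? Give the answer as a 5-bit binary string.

11011

Append 5 zeros: 111010110001100000. Divide by 101011 (XOR where the leading bit is 1):
  pos 0: 111010 XOR 101011 = 010001
  pos 1: 100011 XOR 101011 = 001000
  pos 3: 100010 XOR 101011 = 001001
  pos 5: 100100 XOR 101011 = 001111
  pos 7: 111111 XOR 101011 = 010100
  pos 8: 101000 XOR 101011 = 000011
  pos 12: 110000 XOR 101011 = 011011
Remainder (last 5 bits) = 11011. This is the CRC / FCS.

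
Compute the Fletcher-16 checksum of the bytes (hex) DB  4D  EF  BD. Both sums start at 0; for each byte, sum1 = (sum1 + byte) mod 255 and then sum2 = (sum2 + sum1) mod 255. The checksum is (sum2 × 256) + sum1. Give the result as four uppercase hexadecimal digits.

Running sums (mod 255):
  after byte 0 (DB): sum1=219, sum2=219
  after byte 1 (4D): sum1=41, sum2=5
  after byte 2 (EF): sum1=25, sum2=30
  after byte 3 (BD): sum1=214, sum2=244
Checksum = sum2·256 + sum1 = 244·256 + 214 = 62678 = 0xF4D6.

F4D6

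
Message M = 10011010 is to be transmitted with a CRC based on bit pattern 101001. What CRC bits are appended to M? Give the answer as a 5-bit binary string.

Append 5 zeros: 1001101000000. Divide by 101001 (XOR where the leading bit is 1):
  pos 0: 100110 XOR 101001 = 001111
  pos 2: 111110 XOR 101001 = 010111
  pos 3: 101110 XOR 101001 = 000111
  pos 6: 111000 XOR 101001 = 010001
  pos 7: 100010 XOR 101001 = 001011
Remainder (last 5 bits) = 01011. This is the CRC / FCS.

01011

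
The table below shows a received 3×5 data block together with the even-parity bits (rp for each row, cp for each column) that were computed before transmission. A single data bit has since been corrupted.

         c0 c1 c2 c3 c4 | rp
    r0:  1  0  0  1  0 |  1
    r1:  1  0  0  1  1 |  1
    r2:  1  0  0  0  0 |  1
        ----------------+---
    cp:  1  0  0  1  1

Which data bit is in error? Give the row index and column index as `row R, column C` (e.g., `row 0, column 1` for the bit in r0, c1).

Recompute each row's even parity and compare to rp:
  r0: data parity 0, sent rp 1 → mismatch
  r1: data parity 1, sent rp 1 → ok
  r2: data parity 1, sent rp 1 → ok
Recompute each column's even parity and compare to cp:
  c0: data parity 1, sent cp 1 → ok
  c1: data parity 0, sent cp 0 → ok
  c2: data parity 0, sent cp 0 → ok
  c3: data parity 0, sent cp 1 → mismatch
  c4: data parity 1, sent cp 1 → ok
Exactly one row (r0) and one column (c3) fail → the flipped bit is at their intersection.

row 0, column 3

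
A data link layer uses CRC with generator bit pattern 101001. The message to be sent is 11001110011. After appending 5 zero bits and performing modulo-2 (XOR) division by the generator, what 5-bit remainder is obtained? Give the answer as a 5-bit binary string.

11111

Append 5 zeros: 1100111001100000. Divide by 101001 (XOR where the leading bit is 1):
  pos 0: 110011 XOR 101001 = 011010
  pos 1: 110101 XOR 101001 = 011100
  pos 2: 111000 XOR 101001 = 010001
  pos 3: 100010 XOR 101001 = 001011
  pos 5: 101111 XOR 101001 = 000110
  pos 8: 110000 XOR 101001 = 011001
  pos 9: 110010 XOR 101001 = 011011
  pos 10: 110110 XOR 101001 = 011111
Remainder (last 5 bits) = 11111. This is the CRC / FCS.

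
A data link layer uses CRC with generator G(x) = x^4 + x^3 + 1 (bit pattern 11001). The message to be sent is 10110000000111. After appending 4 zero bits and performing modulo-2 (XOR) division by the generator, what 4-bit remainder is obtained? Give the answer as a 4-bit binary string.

Append 4 zeros: 101100000001110000. Divide by 11001 (XOR where the leading bit is 1):
  pos 0: 10110 XOR 11001 = 01111
  pos 1: 11110 XOR 11001 = 00111
  pos 3: 11100 XOR 11001 = 00101
  pos 5: 10100 XOR 11001 = 01101
  pos 6: 11010 XOR 11001 = 00011
  pos 9: 11111 XOR 11001 = 00110
  pos 11: 11000 XOR 11001 = 00001
Remainder (last 4 bits) = 0100. This is the CRC / FCS.

0100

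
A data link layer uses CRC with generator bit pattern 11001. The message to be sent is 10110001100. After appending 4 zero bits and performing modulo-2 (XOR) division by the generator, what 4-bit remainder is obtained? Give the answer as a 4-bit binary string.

Append 4 zeros: 101100011000000. Divide by 11001 (XOR where the leading bit is 1):
  pos 0: 10110 XOR 11001 = 01111
  pos 1: 11110 XOR 11001 = 00111
  pos 3: 11101 XOR 11001 = 00100
  pos 5: 10010 XOR 11001 = 01011
  pos 6: 10110 XOR 11001 = 01111
  pos 7: 11110 XOR 11001 = 00111
  pos 9: 11100 XOR 11001 = 00101
Remainder (last 4 bits) = 1010. This is the CRC / FCS.

1010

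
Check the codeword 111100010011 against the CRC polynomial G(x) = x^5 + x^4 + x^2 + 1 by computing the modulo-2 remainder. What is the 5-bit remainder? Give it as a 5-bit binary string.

Modulo-2 division of 111100010011 by 110101:
  pos 0: 111100 XOR 110101 = 001001
  pos 2: 100101 XOR 110101 = 010000
  pos 3: 100000 XOR 110101 = 010101
  pos 4: 101010 XOR 110101 = 011111
  pos 5: 111111 XOR 110101 = 001010
Remainder = 10101 (nonzero — an error is detected).

10101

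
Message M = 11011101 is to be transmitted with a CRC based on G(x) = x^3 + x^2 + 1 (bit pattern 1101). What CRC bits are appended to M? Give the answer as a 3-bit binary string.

000

Append 3 zeros: 11011101000. Divide by 1101 (XOR where the leading bit is 1):
  pos 0: 1101 XOR 1101 = 0000
  pos 4: 1101 XOR 1101 = 0000
Remainder (last 3 bits) = 000. This is the CRC / FCS.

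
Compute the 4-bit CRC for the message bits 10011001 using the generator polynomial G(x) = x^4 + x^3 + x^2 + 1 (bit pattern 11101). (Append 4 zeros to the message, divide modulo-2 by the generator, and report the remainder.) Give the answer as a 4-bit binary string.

0011

Append 4 zeros: 100110010000. Divide by 11101 (XOR where the leading bit is 1):
  pos 0: 10011 XOR 11101 = 01110
  pos 1: 11100 XOR 11101 = 00001
  pos 5: 10100 XOR 11101 = 01001
  pos 6: 10010 XOR 11101 = 01111
  pos 7: 11110 XOR 11101 = 00011
Remainder (last 4 bits) = 0011. This is the CRC / FCS.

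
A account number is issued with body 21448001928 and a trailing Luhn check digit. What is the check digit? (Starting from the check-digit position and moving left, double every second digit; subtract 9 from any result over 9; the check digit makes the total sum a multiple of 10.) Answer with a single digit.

7

Partial digits right→left: 8 2 9 1 0 0 8 4 4 1 2
Double every second digit counting from the check-digit position (so the 1st, 3rd, 5th, ... of the partial from the right).
  doubled (with −9 where >9): 7 9 0 7 8 4 → sum 35
  kept as-is: 2 1 0 4 1 → sum 8
Total = 35 + 8 = 43.
Check digit = (10 − (43 mod 10)) mod 10 = 7.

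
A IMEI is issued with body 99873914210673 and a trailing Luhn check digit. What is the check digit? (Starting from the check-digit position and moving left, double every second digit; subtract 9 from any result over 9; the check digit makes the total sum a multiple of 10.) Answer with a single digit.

Partial digits right→left: 3 7 6 0 1 2 4 1 9 3 7 8 9 9
Double every second digit counting from the check-digit position (so the 1st, 3rd, 5th, ... of the partial from the right).
  doubled (with −9 where >9): 6 3 2 8 9 5 9 → sum 42
  kept as-is: 7 0 2 1 3 8 9 → sum 30
Total = 42 + 30 = 72.
Check digit = (10 − (72 mod 10)) mod 10 = 8.

8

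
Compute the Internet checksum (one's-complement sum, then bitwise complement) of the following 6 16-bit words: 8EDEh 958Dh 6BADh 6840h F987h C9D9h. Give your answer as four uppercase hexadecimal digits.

4444

One's-complement addition (fold any carry out of bit 15 back into bit 0):
  0x8EDE + 0x958D = 0x1246B → wrap carry → 0x246C
  0x246C + 0x6BAD = 0x09019
  0x9019 + 0x6840 = 0x0F859
  0xF859 + 0xF987 = 0x1F1E0 → wrap carry → 0xF1E1
  0xF1E1 + 0xC9D9 = 0x1BBBA → wrap carry → 0xBBBB
One's-complement sum = 0xBBBB.
Checksum = ~0xBBBB & 0xFFFF = 0x4444.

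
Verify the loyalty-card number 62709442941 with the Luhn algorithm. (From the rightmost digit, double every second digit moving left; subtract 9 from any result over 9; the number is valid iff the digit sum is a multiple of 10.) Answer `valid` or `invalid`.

valid

From the right, keep odd positions and double even positions (subtract 9 from any doubled value over 9):
  doubled (positions 2,4,...): 8 4 8 0 4 → sum 24
  kept (positions 1,3,...): 1 9 4 9 7 6 → sum 36
Total = 60.
60 mod 10 = 0, so the number is valid.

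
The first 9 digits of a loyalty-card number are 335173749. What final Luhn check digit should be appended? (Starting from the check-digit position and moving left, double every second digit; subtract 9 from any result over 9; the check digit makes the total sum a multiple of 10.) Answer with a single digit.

3

Partial digits right→left: 9 4 7 3 7 1 5 3 3
Double every second digit counting from the check-digit position (so the 1st, 3rd, 5th, ... of the partial from the right).
  doubled (with −9 where >9): 9 5 5 1 6 → sum 26
  kept as-is: 4 3 1 3 → sum 11
Total = 26 + 11 = 37.
Check digit = (10 − (37 mod 10)) mod 10 = 3.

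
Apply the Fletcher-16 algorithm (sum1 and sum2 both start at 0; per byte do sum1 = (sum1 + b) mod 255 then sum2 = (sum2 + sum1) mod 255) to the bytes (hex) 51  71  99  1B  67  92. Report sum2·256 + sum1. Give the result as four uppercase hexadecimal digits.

Running sums (mod 255):
  after byte 0 (51): sum1=81, sum2=81
  after byte 1 (71): sum1=194, sum2=20
  after byte 2 (99): sum1=92, sum2=112
  after byte 3 (1B): sum1=119, sum2=231
  after byte 4 (67): sum1=222, sum2=198
  after byte 5 (92): sum1=113, sum2=56
Checksum = sum2·256 + sum1 = 56·256 + 113 = 14449 = 0x3871.

3871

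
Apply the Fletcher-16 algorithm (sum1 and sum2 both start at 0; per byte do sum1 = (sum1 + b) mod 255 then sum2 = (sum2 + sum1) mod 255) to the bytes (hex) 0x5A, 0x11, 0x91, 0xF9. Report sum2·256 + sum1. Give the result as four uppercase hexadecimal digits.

Running sums (mod 255):
  after byte 0 (0x5A): sum1=90, sum2=90
  after byte 1 (0x11): sum1=107, sum2=197
  after byte 2 (0x91): sum1=252, sum2=194
  after byte 3 (0xF9): sum1=246, sum2=185
Checksum = sum2·256 + sum1 = 185·256 + 246 = 47606 = 0xB9F6.

B9F6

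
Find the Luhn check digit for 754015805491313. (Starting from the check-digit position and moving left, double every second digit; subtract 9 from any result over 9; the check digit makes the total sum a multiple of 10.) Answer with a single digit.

Partial digits right→left: 3 1 3 1 9 4 5 0 8 5 1 0 4 5 7
Double every second digit counting from the check-digit position (so the 1st, 3rd, 5th, ... of the partial from the right).
  doubled (with −9 where >9): 6 6 9 1 7 2 8 5 → sum 44
  kept as-is: 1 1 4 0 5 0 5 → sum 16
Total = 44 + 16 = 60.
Check digit = (10 − (60 mod 10)) mod 10 = 0.

0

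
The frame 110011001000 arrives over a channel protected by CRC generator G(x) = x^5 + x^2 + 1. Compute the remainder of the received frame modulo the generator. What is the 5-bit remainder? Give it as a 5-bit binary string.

Modulo-2 division of 110011001000 by 100101:
  pos 0: 110011 XOR 100101 = 010110
  pos 1: 101100 XOR 100101 = 001001
  pos 3: 100101 XOR 100101 = 000000
Remainder = 00000 (zero — the frame passes the CRC check).

00000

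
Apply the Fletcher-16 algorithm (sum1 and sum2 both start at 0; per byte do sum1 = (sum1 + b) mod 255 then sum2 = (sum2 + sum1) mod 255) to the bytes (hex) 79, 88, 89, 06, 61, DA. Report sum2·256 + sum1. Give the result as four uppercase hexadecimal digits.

Running sums (mod 255):
  after byte 0 (79): sum1=121, sum2=121
  after byte 1 (88): sum1=2, sum2=123
  after byte 2 (89): sum1=139, sum2=7
  after byte 3 (06): sum1=145, sum2=152
  after byte 4 (61): sum1=242, sum2=139
  after byte 5 (DA): sum1=205, sum2=89
Checksum = sum2·256 + sum1 = 89·256 + 205 = 22989 = 0x59CD.

59CD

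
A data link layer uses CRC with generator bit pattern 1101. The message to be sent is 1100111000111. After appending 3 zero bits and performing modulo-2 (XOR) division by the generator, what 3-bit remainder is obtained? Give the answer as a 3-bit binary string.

Append 3 zeros: 1100111000111000. Divide by 1101 (XOR where the leading bit is 1):
  pos 0: 1100 XOR 1101 = 0001
  pos 3: 1111 XOR 1101 = 0010
  pos 5: 1000 XOR 1101 = 0101
  pos 6: 1010 XOR 1101 = 0111
  pos 7: 1111 XOR 1101 = 0010
  pos 9: 1011 XOR 1101 = 0110
  pos 10: 1100 XOR 1101 = 0001
Remainder (last 3 bits) = 100. This is the CRC / FCS.

100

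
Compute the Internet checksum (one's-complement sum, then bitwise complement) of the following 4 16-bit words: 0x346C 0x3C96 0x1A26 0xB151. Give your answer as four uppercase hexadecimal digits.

One's-complement addition (fold any carry out of bit 15 back into bit 0):
  0x346C + 0x3C96 = 0x07102
  0x7102 + 0x1A26 = 0x08B28
  0x8B28 + 0xB151 = 0x13C79 → wrap carry → 0x3C7A
One's-complement sum = 0x3C7A.
Checksum = ~0x3C7A & 0xFFFF = 0xC385.

C385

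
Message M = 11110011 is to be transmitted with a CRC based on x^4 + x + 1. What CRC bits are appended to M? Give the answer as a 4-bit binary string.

0011

Append 4 zeros: 111100110000. Divide by 10011 (XOR where the leading bit is 1):
  pos 0: 11110 XOR 10011 = 01101
  pos 1: 11010 XOR 10011 = 01001
  pos 2: 10011 XOR 10011 = 00000
  pos 7: 10000 XOR 10011 = 00011
Remainder (last 4 bits) = 0011. This is the CRC / FCS.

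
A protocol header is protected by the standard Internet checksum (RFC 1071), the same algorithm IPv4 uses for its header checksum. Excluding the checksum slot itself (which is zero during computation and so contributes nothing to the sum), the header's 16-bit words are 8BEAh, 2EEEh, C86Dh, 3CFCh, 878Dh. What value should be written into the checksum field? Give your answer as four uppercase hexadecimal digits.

One's-complement addition (fold any carry out of bit 15 back into bit 0):
  0x8BEA + 0x2EEE = 0x0BAD8
  0xBAD8 + 0xC86D = 0x18345 → wrap carry → 0x8346
  0x8346 + 0x3CFC = 0x0C042
  0xC042 + 0x878D = 0x147CF → wrap carry → 0x47D0
One's-complement sum = 0x47D0.
Checksum = ~0x47D0 & 0xFFFF = 0xB82F.

B82F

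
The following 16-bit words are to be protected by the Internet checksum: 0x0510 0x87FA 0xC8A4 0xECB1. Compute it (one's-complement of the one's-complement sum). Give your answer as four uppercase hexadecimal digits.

One's-complement addition (fold any carry out of bit 15 back into bit 0):
  0x0510 + 0x87FA = 0x08D0A
  0x8D0A + 0xC8A4 = 0x155AE → wrap carry → 0x55AF
  0x55AF + 0xECB1 = 0x14260 → wrap carry → 0x4261
One's-complement sum = 0x4261.
Checksum = ~0x4261 & 0xFFFF = 0xBD9E.

BD9E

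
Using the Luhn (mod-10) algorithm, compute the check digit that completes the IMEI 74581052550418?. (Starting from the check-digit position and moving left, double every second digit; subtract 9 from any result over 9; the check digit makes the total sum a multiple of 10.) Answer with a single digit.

Partial digits right→left: 8 1 4 0 5 5 2 5 0 1 8 5 4 7
Double every second digit counting from the check-digit position (so the 1st, 3rd, 5th, ... of the partial from the right).
  doubled (with −9 where >9): 7 8 1 4 0 7 8 → sum 35
  kept as-is: 1 0 5 5 1 5 7 → sum 24
Total = 35 + 24 = 59.
Check digit = (10 − (59 mod 10)) mod 10 = 1.

1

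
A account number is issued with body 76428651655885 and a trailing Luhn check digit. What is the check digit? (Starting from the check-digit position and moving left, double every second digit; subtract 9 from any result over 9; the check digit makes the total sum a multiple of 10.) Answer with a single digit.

6

Partial digits right→left: 5 8 8 5 5 6 1 5 6 8 2 4 6 7
Double every second digit counting from the check-digit position (so the 1st, 3rd, 5th, ... of the partial from the right).
  doubled (with −9 where >9): 1 7 1 2 3 4 3 → sum 21
  kept as-is: 8 5 6 5 8 4 7 → sum 43
Total = 21 + 43 = 64.
Check digit = (10 − (64 mod 10)) mod 10 = 6.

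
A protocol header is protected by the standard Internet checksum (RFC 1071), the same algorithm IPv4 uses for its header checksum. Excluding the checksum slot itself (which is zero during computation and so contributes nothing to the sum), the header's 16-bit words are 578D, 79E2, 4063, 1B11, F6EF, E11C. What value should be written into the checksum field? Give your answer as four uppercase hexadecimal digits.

FB0E

One's-complement addition (fold any carry out of bit 15 back into bit 0):
  0x578D + 0x79E2 = 0x0D16F
  0xD16F + 0x4063 = 0x111D2 → wrap carry → 0x11D3
  0x11D3 + 0x1B11 = 0x02CE4
  0x2CE4 + 0xF6EF = 0x123D3 → wrap carry → 0x23D4
  0x23D4 + 0xE11C = 0x104F0 → wrap carry → 0x04F1
One's-complement sum = 0x04F1.
Checksum = ~0x04F1 & 0xFFFF = 0xFB0E.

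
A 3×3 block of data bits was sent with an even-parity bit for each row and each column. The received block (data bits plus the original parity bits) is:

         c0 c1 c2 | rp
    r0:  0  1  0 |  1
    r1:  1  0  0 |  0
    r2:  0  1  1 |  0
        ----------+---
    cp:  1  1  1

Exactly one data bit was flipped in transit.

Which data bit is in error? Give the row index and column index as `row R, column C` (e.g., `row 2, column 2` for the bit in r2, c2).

Recompute each row's even parity and compare to rp:
  r0: data parity 1, sent rp 1 → ok
  r1: data parity 1, sent rp 0 → mismatch
  r2: data parity 0, sent rp 0 → ok
Recompute each column's even parity and compare to cp:
  c0: data parity 1, sent cp 1 → ok
  c1: data parity 0, sent cp 1 → mismatch
  c2: data parity 1, sent cp 1 → ok
Exactly one row (r1) and one column (c1) fail → the flipped bit is at their intersection.

row 1, column 1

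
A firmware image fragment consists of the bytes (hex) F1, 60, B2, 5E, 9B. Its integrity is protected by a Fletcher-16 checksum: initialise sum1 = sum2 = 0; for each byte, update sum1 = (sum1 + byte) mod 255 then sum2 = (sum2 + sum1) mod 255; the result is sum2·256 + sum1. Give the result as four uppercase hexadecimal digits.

ABFE

Running sums (mod 255):
  after byte 0 (F1): sum1=241, sum2=241
  after byte 1 (60): sum1=82, sum2=68
  after byte 2 (B2): sum1=5, sum2=73
  after byte 3 (5E): sum1=99, sum2=172
  after byte 4 (9B): sum1=254, sum2=171
Checksum = sum2·256 + sum1 = 171·256 + 254 = 44030 = 0xABFE.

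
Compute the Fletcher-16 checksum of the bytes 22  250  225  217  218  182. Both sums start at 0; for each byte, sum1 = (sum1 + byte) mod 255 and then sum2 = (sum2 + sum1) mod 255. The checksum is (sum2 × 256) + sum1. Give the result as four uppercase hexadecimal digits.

EC5E

Running sums (mod 255):
  after byte 0 (22): sum1=22, sum2=22
  after byte 1 (250): sum1=17, sum2=39
  after byte 2 (225): sum1=242, sum2=26
  after byte 3 (217): sum1=204, sum2=230
  after byte 4 (218): sum1=167, sum2=142
  after byte 5 (182): sum1=94, sum2=236
Checksum = sum2·256 + sum1 = 236·256 + 94 = 60510 = 0xEC5E.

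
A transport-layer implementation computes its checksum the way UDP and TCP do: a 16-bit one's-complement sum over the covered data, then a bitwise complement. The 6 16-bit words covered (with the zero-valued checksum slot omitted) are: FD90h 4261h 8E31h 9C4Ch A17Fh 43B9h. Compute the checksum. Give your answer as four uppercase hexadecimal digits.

B056

One's-complement addition (fold any carry out of bit 15 back into bit 0):
  0xFD90 + 0x4261 = 0x13FF1 → wrap carry → 0x3FF2
  0x3FF2 + 0x8E31 = 0x0CE23
  0xCE23 + 0x9C4C = 0x16A6F → wrap carry → 0x6A70
  0x6A70 + 0xA17F = 0x10BEF → wrap carry → 0x0BF0
  0x0BF0 + 0x43B9 = 0x04FA9
One's-complement sum = 0x4FA9.
Checksum = ~0x4FA9 & 0xFFFF = 0xB056.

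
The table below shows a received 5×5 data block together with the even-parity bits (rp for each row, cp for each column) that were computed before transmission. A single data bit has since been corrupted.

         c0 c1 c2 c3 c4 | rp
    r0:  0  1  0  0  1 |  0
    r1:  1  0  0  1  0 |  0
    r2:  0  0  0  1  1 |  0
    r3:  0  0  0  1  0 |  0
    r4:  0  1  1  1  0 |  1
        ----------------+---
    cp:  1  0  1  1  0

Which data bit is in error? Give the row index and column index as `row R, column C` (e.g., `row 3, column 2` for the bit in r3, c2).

Recompute each row's even parity and compare to rp:
  r0: data parity 0, sent rp 0 → ok
  r1: data parity 0, sent rp 0 → ok
  r2: data parity 0, sent rp 0 → ok
  r3: data parity 1, sent rp 0 → mismatch
  r4: data parity 1, sent rp 1 → ok
Recompute each column's even parity and compare to cp:
  c0: data parity 1, sent cp 1 → ok
  c1: data parity 0, sent cp 0 → ok
  c2: data parity 1, sent cp 1 → ok
  c3: data parity 0, sent cp 1 → mismatch
  c4: data parity 0, sent cp 0 → ok
Exactly one row (r3) and one column (c3) fail → the flipped bit is at their intersection.

row 3, column 3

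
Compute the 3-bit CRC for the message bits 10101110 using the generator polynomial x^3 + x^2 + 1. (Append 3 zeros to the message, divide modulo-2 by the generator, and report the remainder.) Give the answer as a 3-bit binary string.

101

Append 3 zeros: 10101110000. Divide by 1101 (XOR where the leading bit is 1):
  pos 0: 1010 XOR 1101 = 0111
  pos 1: 1111 XOR 1101 = 0010
  pos 3: 1011 XOR 1101 = 0110
  pos 4: 1100 XOR 1101 = 0001
  pos 7: 1000 XOR 1101 = 0101
Remainder (last 3 bits) = 101. This is the CRC / FCS.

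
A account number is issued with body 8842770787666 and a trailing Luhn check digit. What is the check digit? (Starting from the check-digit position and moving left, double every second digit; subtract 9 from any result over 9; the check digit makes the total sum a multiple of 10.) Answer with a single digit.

Partial digits right→left: 6 6 6 7 8 7 0 7 7 2 4 8 8
Double every second digit counting from the check-digit position (so the 1st, 3rd, 5th, ... of the partial from the right).
  doubled (with −9 where >9): 3 3 7 0 5 8 7 → sum 33
  kept as-is: 6 7 7 7 2 8 → sum 37
Total = 33 + 37 = 70.
Check digit = (10 − (70 mod 10)) mod 10 = 0.

0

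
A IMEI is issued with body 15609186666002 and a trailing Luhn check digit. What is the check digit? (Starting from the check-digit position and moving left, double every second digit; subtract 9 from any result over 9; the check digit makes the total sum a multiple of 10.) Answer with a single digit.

Partial digits right→left: 2 0 0 6 6 6 6 8 1 9 0 6 5 1
Double every second digit counting from the check-digit position (so the 1st, 3rd, 5th, ... of the partial from the right).
  doubled (with −9 where >9): 4 0 3 3 2 0 1 → sum 13
  kept as-is: 0 6 6 8 9 6 1 → sum 36
Total = 13 + 36 = 49.
Check digit = (10 − (49 mod 10)) mod 10 = 1.

1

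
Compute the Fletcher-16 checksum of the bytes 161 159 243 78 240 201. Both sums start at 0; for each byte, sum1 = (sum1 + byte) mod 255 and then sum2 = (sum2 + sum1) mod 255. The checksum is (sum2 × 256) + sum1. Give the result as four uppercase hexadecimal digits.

Running sums (mod 255):
  after byte 0 (161): sum1=161, sum2=161
  after byte 1 (159): sum1=65, sum2=226
  after byte 2 (243): sum1=53, sum2=24
  after byte 3 (78): sum1=131, sum2=155
  after byte 4 (240): sum1=116, sum2=16
  after byte 5 (201): sum1=62, sum2=78
Checksum = sum2·256 + sum1 = 78·256 + 62 = 20030 = 0x4E3E.

4E3E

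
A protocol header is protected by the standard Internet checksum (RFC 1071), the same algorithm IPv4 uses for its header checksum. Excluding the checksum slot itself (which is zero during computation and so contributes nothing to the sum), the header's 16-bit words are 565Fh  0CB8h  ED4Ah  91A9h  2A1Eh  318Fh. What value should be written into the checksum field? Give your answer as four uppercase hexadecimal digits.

C246

One's-complement addition (fold any carry out of bit 15 back into bit 0):
  0x565F + 0x0CB8 = 0x06317
  0x6317 + 0xED4A = 0x15061 → wrap carry → 0x5062
  0x5062 + 0x91A9 = 0x0E20B
  0xE20B + 0x2A1E = 0x10C29 → wrap carry → 0x0C2A
  0x0C2A + 0x318F = 0x03DB9
One's-complement sum = 0x3DB9.
Checksum = ~0x3DB9 & 0xFFFF = 0xC246.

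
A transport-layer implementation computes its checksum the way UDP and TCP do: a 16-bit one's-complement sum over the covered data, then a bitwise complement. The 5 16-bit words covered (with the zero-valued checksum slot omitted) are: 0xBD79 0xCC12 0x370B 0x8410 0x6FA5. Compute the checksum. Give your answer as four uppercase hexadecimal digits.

4BB2

One's-complement addition (fold any carry out of bit 15 back into bit 0):
  0xBD79 + 0xCC12 = 0x1898B → wrap carry → 0x898C
  0x898C + 0x370B = 0x0C097
  0xC097 + 0x8410 = 0x144A7 → wrap carry → 0x44A8
  0x44A8 + 0x6FA5 = 0x0B44D
One's-complement sum = 0xB44D.
Checksum = ~0xB44D & 0xFFFF = 0x4BB2.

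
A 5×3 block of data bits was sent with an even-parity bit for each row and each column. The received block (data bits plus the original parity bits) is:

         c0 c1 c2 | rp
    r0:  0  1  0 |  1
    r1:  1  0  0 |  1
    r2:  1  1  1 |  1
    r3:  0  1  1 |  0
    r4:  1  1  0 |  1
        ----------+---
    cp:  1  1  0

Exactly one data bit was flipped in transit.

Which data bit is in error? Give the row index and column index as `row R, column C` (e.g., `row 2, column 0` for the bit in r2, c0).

row 4, column 1

Recompute each row's even parity and compare to rp:
  r0: data parity 1, sent rp 1 → ok
  r1: data parity 1, sent rp 1 → ok
  r2: data parity 1, sent rp 1 → ok
  r3: data parity 0, sent rp 0 → ok
  r4: data parity 0, sent rp 1 → mismatch
Recompute each column's even parity and compare to cp:
  c0: data parity 1, sent cp 1 → ok
  c1: data parity 0, sent cp 1 → mismatch
  c2: data parity 0, sent cp 0 → ok
Exactly one row (r4) and one column (c1) fail → the flipped bit is at their intersection.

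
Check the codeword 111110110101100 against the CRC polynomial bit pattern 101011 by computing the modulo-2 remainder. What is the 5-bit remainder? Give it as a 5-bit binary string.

00000

Modulo-2 division of 111110110101100 by 101011:
  pos 0: 111110 XOR 101011 = 010101
  pos 1: 101011 XOR 101011 = 000000
  pos 7: 101011 XOR 101011 = 000000
Remainder = 00000 (zero — the frame passes the CRC check).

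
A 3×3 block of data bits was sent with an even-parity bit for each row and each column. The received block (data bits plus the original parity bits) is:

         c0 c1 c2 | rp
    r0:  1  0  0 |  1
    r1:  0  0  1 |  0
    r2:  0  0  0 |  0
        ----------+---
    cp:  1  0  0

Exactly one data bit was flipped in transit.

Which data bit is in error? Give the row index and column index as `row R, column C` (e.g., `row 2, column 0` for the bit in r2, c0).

row 1, column 2

Recompute each row's even parity and compare to rp:
  r0: data parity 1, sent rp 1 → ok
  r1: data parity 1, sent rp 0 → mismatch
  r2: data parity 0, sent rp 0 → ok
Recompute each column's even parity and compare to cp:
  c0: data parity 1, sent cp 1 → ok
  c1: data parity 0, sent cp 0 → ok
  c2: data parity 1, sent cp 0 → mismatch
Exactly one row (r1) and one column (c2) fail → the flipped bit is at their intersection.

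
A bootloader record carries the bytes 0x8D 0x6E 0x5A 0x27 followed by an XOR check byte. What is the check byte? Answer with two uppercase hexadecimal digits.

XOR the bytes together:
  start with 0x8D
  0x8D ⊕ 0x6E = 0xE3
  0xE3 ⊕ 0x5A = 0xB9
  0xB9 ⊕ 0x27 = 0x9E

9E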